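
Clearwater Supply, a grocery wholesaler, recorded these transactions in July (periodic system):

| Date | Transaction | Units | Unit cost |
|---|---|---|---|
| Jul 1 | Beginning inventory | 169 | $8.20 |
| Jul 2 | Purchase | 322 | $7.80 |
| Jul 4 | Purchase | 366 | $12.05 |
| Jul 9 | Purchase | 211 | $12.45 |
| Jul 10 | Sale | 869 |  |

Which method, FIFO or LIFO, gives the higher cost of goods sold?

FIFO COGS: 169 @ $8.20 + 322 @ $7.80 + 366 @ $12.05 + 12 @ $12.45 = $8,457.10
LIFO COGS: 211 @ $12.45 + 366 @ $12.05 + 292 @ $7.80 = $9,314.85

LIFO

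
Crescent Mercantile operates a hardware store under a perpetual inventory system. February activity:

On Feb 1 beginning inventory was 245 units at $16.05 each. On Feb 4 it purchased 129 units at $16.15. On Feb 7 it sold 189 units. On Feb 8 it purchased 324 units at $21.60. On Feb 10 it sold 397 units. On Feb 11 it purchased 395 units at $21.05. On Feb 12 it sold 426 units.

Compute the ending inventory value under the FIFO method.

Ending inventory = $1,705.05

Feb 7, 189 sold [FIFO — oldest first]: 189 @ $16.05 = $3,033.45
Feb 10, 397 sold [FIFO — oldest first]: 56 @ $16.05 + 129 @ $16.15 + 212 @ $21.60 = $7,561.35
Feb 12, 426 sold [FIFO — oldest first]: 112 @ $21.60 + 314 @ $21.05 = $9,028.90
Total COGS = $3,033.45 + $7,561.35 + $9,028.90 = $19,623.70
Ending inventory: 81 @ $21.05 = $1,705.05
Check: goods available $21,328.75 = COGS $19,623.70 + ending $1,705.05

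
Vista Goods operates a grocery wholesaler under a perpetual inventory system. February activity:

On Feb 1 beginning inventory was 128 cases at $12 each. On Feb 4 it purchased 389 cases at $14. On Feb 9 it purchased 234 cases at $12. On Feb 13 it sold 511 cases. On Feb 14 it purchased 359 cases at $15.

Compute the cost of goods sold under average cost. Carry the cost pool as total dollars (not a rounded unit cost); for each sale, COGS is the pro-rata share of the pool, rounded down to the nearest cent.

After Feb 1: 128 on hand, pool $1,536.00 (≈ $12.0000 each)
After Feb 4: 517 on hand, pool $6,982.00 (≈ $13.5048 each)
After Feb 9: 751 on hand, pool $9,790.00 (≈ $13.0360 each)
Feb 13, sell 511: 511/751 × $9,790.00 → $6,661.37
After Feb 14: 599 on hand, pool $8,513.63 (≈ $14.2131 each)
Ending inventory (cost pool remaining) = $8,513.63

COGS = $6,661.37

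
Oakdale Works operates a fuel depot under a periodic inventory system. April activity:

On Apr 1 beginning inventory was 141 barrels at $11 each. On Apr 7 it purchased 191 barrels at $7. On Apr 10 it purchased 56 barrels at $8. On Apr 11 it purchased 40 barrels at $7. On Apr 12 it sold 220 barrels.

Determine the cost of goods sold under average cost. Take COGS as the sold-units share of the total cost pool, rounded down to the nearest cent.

COGS = $1,858.69

Apr 12, sell 220: 220/428 × $3,616.00 → $1,858.69
Ending inventory (cost pool remaining) = $1,757.31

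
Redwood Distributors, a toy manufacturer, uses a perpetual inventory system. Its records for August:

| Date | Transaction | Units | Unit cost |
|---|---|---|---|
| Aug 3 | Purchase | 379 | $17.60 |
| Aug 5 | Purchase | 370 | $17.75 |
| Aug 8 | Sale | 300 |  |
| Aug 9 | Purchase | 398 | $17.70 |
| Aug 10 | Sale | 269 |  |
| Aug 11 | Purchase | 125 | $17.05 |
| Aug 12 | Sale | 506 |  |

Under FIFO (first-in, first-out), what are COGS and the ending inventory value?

Aug 8, 300 sold [FIFO — oldest first]: 300 @ $17.60 = $5,280.00
Aug 10, 269 sold [FIFO — oldest first]: 79 @ $17.60 + 190 @ $17.75 = $4,762.90
Aug 12, 506 sold [FIFO — oldest first]: 180 @ $17.75 + 326 @ $17.70 = $8,965.20
Total COGS = $5,280.00 + $4,762.90 + $8,965.20 = $19,008.10
Ending inventory: 72 @ $17.70 + 125 @ $17.05 = $3,405.65

COGS = $19,008.10; ending inventory = $3,405.65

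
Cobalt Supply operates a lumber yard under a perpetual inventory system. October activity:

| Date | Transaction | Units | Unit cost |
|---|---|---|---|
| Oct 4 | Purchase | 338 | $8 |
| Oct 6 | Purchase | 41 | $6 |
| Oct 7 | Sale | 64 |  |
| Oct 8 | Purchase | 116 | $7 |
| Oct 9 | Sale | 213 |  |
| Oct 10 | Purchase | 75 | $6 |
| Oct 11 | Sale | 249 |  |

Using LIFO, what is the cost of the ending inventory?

Ending inventory = $352

Oct 7, 64 sold [LIFO — newest first]: 41 @ $6 + 23 @ $8 = $430
Oct 9, 213 sold [LIFO — newest first]: 116 @ $7 + 97 @ $8 = $1,588
Oct 11, 249 sold [LIFO — newest first]: 75 @ $6 + 174 @ $8 = $1,842
Total COGS = $430 + $1,588 + $1,842 = $3,860
Ending inventory: 44 @ $8 = $352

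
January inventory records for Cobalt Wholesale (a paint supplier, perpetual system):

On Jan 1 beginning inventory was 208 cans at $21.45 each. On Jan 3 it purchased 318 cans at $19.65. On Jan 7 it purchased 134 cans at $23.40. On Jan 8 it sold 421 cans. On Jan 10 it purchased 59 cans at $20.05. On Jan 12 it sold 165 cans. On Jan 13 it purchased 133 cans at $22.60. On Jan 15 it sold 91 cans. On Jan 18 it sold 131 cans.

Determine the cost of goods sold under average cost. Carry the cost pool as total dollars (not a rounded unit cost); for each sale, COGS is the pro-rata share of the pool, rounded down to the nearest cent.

COGS = $17,079.96

After Jan 1: 208 on hand, pool $4,461.60 (≈ $21.4500 each)
After Jan 3: 526 on hand, pool $10,710.30 (≈ $20.3618 each)
After Jan 7: 660 on hand, pool $13,845.90 (≈ $20.9786 each)
Jan 8, sell 421: 421/660 × $13,845.90 → $8,832.00
After Jan 10: 298 on hand, pool $6,196.85 (≈ $20.7948 each)
Jan 12, sell 165: 165/298 × $6,196.85 → $3,431.14
After Jan 13: 266 on hand, pool $5,771.51 (≈ $21.6974 each)
Jan 15, sell 91: 91/266 × $5,771.51 → $1,974.46
Jan 18, sell 131: 131/175 × $3,797.05 → $2,842.36
Total COGS = $8,832.00 + $3,431.14 + $1,974.46 + $2,842.36 = $17,079.96
Ending inventory (cost pool remaining) = $954.69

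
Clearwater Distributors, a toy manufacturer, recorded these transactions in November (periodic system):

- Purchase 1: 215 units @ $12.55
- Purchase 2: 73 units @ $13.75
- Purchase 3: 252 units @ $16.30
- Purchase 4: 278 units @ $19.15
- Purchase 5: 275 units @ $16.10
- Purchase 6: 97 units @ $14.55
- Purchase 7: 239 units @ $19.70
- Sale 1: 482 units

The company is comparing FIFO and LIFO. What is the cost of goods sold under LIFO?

COGS = $8,470.25

FIFO COGS: 215 @ $12.55 + 73 @ $13.75 + 194 @ $16.30 = $6,864.20
LIFO COGS: 239 @ $19.70 + 97 @ $14.55 + 146 @ $16.10 = $8,470.25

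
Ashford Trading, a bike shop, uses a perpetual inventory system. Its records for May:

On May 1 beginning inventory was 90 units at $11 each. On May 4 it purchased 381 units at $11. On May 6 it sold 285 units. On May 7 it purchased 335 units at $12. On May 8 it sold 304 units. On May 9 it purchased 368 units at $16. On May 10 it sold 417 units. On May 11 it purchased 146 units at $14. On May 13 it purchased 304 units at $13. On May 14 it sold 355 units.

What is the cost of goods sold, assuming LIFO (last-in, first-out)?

May 6, 285 sold [LIFO — newest first]: 285 @ $11 = $3,135
May 8, 304 sold [LIFO — newest first]: 304 @ $12 = $3,648
May 10, 417 sold [LIFO — newest first]: 368 @ $16 + 31 @ $12 + 18 @ $11 = $6,458
May 14, 355 sold [LIFO — newest first]: 304 @ $13 + 51 @ $14 = $4,666
Total COGS = $3,135 + $3,648 + $6,458 + $4,666 = $17,907
Ending inventory: 90 @ $11 + 78 @ $11 + 95 @ $14 = $3,178
Check: goods available $21,085 = COGS $17,907 + ending $3,178

COGS = $17,907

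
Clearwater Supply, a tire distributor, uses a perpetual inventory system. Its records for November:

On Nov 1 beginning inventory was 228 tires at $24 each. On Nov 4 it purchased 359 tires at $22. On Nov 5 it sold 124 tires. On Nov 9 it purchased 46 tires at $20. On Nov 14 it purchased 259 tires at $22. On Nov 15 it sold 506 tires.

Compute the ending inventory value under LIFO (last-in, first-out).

Nov 5, 124 sold [LIFO — newest first]: 124 @ $22 = $2,728
Nov 15, 506 sold [LIFO — newest first]: 259 @ $22 + 46 @ $20 + 201 @ $22 = $11,040
Total COGS = $2,728 + $11,040 = $13,768
Ending inventory: 228 @ $24 + 34 @ $22 = $6,220
Check: goods available $19,988 = COGS $13,768 + ending $6,220

Ending inventory = $6,220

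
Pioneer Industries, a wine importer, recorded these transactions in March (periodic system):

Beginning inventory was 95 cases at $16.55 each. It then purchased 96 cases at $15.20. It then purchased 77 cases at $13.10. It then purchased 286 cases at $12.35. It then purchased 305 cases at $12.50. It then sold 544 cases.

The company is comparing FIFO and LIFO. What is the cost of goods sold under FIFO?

COGS = $7,448.75

FIFO COGS: 95 @ $16.55 + 96 @ $15.20 + 77 @ $13.10 + 276 @ $12.35 = $7,448.75
LIFO COGS: 305 @ $12.50 + 239 @ $12.35 = $6,764.15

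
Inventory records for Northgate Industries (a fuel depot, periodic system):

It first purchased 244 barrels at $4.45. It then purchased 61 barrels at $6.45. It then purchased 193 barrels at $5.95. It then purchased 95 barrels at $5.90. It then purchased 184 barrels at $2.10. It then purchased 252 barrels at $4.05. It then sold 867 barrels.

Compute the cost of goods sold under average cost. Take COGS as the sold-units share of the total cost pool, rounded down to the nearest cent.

COGS = $3,871.67

Sale 1, sell 867: 867/1029 × $4,595.10 → $3,871.67
Ending inventory (cost pool remaining) = $723.43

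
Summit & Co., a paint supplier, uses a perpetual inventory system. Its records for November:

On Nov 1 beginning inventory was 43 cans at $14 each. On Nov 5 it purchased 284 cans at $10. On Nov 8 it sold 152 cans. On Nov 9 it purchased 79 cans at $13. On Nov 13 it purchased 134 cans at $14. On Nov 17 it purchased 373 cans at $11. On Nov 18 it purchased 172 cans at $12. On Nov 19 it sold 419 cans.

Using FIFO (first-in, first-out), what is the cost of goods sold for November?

COGS = $6,686

Nov 8, 152 sold [FIFO — oldest first]: 43 @ $14 + 109 @ $10 = $1,692
Nov 19, 419 sold [FIFO — oldest first]: 175 @ $10 + 79 @ $13 + 134 @ $14 + 31 @ $11 = $4,994
Total COGS = $1,692 + $4,994 = $6,686
Ending inventory: 342 @ $11 + 172 @ $12 = $5,826
Check: goods available $12,512 = COGS $6,686 + ending $5,826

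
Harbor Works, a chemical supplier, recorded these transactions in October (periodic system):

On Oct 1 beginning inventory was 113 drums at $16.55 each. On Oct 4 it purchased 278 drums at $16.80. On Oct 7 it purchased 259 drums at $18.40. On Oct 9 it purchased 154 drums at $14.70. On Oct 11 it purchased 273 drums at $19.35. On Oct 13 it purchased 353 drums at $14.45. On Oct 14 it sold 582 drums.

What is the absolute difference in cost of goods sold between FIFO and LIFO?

$522.95

FIFO COGS: 113 @ $16.55 + 278 @ $16.80 + 191 @ $18.40 = $10,054.95
LIFO COGS: 353 @ $14.45 + 229 @ $19.35 = $9,532.00
Difference = |$10,054.95 − $9,532.00| = $522.95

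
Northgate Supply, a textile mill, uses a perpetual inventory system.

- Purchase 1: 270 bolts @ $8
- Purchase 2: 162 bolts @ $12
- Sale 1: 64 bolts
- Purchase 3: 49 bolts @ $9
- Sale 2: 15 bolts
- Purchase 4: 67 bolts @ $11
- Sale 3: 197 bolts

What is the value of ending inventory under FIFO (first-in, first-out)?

Sale 1 (64) [FIFO — oldest first]: 64 @ $8 = $512
Sale 2 (15) [FIFO — oldest first]: 15 @ $8 = $120
Sale 3 (197) [FIFO — oldest first]: 191 @ $8 + 6 @ $12 = $1,600
Total COGS = $512 + $120 + $1,600 = $2,232
Ending inventory: 156 @ $12 + 49 @ $9 + 67 @ $11 = $3,050

Ending inventory = $3,050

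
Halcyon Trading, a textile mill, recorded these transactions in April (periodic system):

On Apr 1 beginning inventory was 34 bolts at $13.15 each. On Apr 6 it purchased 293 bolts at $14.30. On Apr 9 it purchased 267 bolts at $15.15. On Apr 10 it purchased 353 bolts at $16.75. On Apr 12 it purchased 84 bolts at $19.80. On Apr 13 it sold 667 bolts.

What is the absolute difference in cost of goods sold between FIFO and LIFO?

FIFO COGS: 34 @ $13.15 + 293 @ $14.30 + 267 @ $15.15 + 73 @ $16.75 = $9,904.80
LIFO COGS: 84 @ $19.80 + 353 @ $16.75 + 230 @ $15.15 = $11,060.45
Difference = |$9,904.80 − $11,060.45| = $1,155.65

$1,155.65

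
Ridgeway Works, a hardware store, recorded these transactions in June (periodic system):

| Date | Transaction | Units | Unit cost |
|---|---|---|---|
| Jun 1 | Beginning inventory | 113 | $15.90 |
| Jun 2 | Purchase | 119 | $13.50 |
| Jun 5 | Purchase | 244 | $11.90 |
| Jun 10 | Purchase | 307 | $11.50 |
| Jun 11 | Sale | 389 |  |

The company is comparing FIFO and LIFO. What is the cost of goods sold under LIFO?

COGS = $4,506.30

FIFO COGS: 113 @ $15.90 + 119 @ $13.50 + 157 @ $11.90 = $5,271.50
LIFO COGS: 307 @ $11.50 + 82 @ $11.90 = $4,506.30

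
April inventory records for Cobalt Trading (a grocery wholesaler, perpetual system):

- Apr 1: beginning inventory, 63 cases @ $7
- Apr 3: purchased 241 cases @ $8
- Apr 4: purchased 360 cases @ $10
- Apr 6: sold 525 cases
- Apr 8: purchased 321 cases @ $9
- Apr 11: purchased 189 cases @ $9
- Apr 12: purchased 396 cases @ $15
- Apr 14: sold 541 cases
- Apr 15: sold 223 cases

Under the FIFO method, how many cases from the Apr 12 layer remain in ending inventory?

Apr 6, 525 sold [FIFO — oldest first]: 63 @ $7 + 241 @ $8 + 221 @ $10 = $4,579
Apr 14, 541 sold [FIFO — oldest first]: 139 @ $10 + 321 @ $9 + 81 @ $9 = $5,008
Apr 15, 223 sold [FIFO — oldest first]: 108 @ $9 + 115 @ $15 = $2,697
Total COGS = $4,579 + $5,008 + $2,697 = $12,284
Ending inventory: 281 @ $15 = $4,215
Check: goods available $16,499 = COGS $12,284 + ending $4,215

281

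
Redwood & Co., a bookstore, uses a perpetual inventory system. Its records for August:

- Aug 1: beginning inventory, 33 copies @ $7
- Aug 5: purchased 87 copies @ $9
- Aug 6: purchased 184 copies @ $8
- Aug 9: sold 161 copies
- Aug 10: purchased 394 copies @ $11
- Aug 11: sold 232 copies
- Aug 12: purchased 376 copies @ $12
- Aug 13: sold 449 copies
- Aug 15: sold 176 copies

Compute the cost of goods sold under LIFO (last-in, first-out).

COGS = $10,894

Aug 9, 161 sold [LIFO — newest first]: 161 @ $8 = $1,288
Aug 11, 232 sold [LIFO — newest first]: 232 @ $11 = $2,552
Aug 13, 449 sold [LIFO — newest first]: 376 @ $12 + 73 @ $11 = $5,315
Aug 15, 176 sold [LIFO — newest first]: 89 @ $11 + 23 @ $8 + 64 @ $9 = $1,739
Total COGS = $1,288 + $2,552 + $5,315 + $1,739 = $10,894
Ending inventory: 33 @ $7 + 23 @ $9 = $438
Check: goods available $11,332 = COGS $10,894 + ending $438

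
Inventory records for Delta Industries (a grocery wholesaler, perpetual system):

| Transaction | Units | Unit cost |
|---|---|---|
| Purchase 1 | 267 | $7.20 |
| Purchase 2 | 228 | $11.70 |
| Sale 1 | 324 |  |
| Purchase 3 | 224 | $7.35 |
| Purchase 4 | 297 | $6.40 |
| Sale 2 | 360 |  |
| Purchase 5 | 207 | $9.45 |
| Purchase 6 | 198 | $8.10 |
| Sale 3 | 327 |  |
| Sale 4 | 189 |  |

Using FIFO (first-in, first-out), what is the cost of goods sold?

Sale 1 (324) [FIFO — oldest first]: 267 @ $7.20 + 57 @ $11.70 = $2,589.30
Sale 2 (360) [FIFO — oldest first]: 171 @ $11.70 + 189 @ $7.35 = $3,389.85
Sale 3 (327) [FIFO — oldest first]: 35 @ $7.35 + 292 @ $6.40 = $2,126.05
Sale 4 (189) [FIFO — oldest first]: 5 @ $6.40 + 184 @ $9.45 = $1,770.80
Total COGS = $2,589.30 + $3,389.85 + $2,126.05 + $1,770.80 = $9,876.00
Ending inventory: 23 @ $9.45 + 198 @ $8.10 = $1,821.15
Check: goods available $11,697.15 = COGS $9,876.00 + ending $1,821.15

COGS = $9,876.00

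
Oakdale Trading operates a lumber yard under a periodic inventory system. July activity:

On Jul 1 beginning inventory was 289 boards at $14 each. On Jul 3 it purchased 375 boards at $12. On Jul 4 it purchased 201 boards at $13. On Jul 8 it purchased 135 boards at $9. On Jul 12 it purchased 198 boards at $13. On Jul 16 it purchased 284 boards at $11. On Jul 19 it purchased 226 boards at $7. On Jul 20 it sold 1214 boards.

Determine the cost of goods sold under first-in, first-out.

COGS = $15,124

Jul 20, 1214 sold [FIFO — oldest first]: 289 @ $14 + 375 @ $12 + 201 @ $13 + 135 @ $9 + 198 @ $13 + 16 @ $11 = $15,124
Ending inventory: 268 @ $11 + 226 @ $7 = $4,530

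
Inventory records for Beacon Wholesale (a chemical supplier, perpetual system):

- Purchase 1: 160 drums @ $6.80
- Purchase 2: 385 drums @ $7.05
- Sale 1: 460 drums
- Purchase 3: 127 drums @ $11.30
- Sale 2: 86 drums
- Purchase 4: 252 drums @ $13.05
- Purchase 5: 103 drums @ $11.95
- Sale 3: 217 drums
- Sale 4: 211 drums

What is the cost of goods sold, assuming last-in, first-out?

Sale 1 (460) [LIFO — newest first]: 385 @ $7.05 + 75 @ $6.80 = $3,224.25
Sale 2 (86) [LIFO — newest first]: 86 @ $11.30 = $971.80
Sale 3 (217) [LIFO — newest first]: 103 @ $11.95 + 114 @ $13.05 = $2,718.55
Sale 4 (211) [LIFO — newest first]: 138 @ $13.05 + 41 @ $11.30 + 32 @ $6.80 = $2,481.80
Total COGS = $3,224.25 + $971.80 + $2,718.55 + $2,481.80 = $9,396.40
Ending inventory: 53 @ $6.80 = $360.40

COGS = $9,396.40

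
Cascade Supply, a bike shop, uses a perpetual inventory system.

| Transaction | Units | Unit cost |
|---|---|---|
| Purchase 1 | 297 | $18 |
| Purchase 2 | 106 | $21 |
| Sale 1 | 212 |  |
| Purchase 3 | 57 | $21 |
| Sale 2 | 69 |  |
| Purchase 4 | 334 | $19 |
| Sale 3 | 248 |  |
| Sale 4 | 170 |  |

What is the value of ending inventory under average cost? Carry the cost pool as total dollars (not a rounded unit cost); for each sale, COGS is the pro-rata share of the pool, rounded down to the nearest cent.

Ending inventory = $1,814.86

After Purchase 1: 297 on hand, pool $5,346.00 (≈ $18.0000 each)
After Purchase 2: 403 on hand, pool $7,572.00 (≈ $18.7891 each)
Sale 1, sell 212: 212/403 × $7,572.00 → $3,983.28
After Purchase 3: 248 on hand, pool $4,785.72 (≈ $19.2973 each)
Sale 2, sell 69: 69/248 × $4,785.72 → $1,331.51
After Purchase 4: 513 on hand, pool $9,800.21 (≈ $19.1037 each)
Sale 3, sell 248: 248/513 × $9,800.21 → $4,737.72
Sale 4, sell 170: 170/265 × $5,062.49 → $3,247.63
Total COGS = $3,983.28 + $1,331.51 + $4,737.72 + $3,247.63 = $13,300.14
Ending inventory (cost pool remaining) = $1,814.86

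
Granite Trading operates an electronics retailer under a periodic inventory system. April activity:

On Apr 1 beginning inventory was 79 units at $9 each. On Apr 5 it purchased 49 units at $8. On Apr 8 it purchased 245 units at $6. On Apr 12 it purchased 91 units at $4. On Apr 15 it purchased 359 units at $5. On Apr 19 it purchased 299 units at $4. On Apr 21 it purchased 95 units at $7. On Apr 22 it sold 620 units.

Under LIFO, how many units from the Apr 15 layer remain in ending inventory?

Apr 22, 620 sold [LIFO — newest first]: 95 @ $7 + 299 @ $4 + 226 @ $5 = $2,991
Ending inventory: 79 @ $9 + 49 @ $8 + 245 @ $6 + 91 @ $4 + 133 @ $5 = $3,602
Check: goods available $6,593 = COGS $2,991 + ending $3,602

133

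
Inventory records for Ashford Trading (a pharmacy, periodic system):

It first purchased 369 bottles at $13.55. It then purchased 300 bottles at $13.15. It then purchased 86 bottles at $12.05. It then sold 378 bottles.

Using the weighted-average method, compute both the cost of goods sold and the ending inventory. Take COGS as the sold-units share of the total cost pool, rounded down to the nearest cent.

Sale 1, sell 378: 378/755 × $9,981.25 → $4,997.23
Ending inventory (cost pool remaining) = $4,984.02
Check: goods available $9,981.25 = COGS $4,997.23 + ending $4,984.02

COGS = $4,997.23; ending inventory = $4,984.02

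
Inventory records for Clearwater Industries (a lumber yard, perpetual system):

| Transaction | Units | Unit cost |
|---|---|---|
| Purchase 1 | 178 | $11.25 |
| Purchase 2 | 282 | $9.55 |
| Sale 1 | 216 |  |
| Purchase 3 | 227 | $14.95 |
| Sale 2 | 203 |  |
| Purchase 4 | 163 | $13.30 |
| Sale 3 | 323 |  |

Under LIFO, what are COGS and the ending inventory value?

COGS = $9,042.15; ending inventory = $1,215.00

Sale 1 (216) [LIFO — newest first]: 216 @ $9.55 = $2,062.80
Sale 2 (203) [LIFO — newest first]: 203 @ $14.95 = $3,034.85
Sale 3 (323) [LIFO — newest first]: 163 @ $13.30 + 24 @ $14.95 + 66 @ $9.55 + 70 @ $11.25 = $3,944.50
Total COGS = $2,062.80 + $3,034.85 + $3,944.50 = $9,042.15
Ending inventory: 108 @ $11.25 = $1,215.00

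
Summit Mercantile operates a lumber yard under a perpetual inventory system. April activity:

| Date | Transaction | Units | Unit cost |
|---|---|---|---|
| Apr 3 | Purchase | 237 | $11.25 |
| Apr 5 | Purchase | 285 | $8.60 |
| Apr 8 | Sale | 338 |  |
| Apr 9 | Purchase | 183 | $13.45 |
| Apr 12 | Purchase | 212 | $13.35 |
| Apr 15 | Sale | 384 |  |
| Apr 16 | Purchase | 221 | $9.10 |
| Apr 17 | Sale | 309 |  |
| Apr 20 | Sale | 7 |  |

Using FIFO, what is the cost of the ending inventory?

Ending inventory = $910.00

Apr 8, 338 sold [FIFO — oldest first]: 237 @ $11.25 + 101 @ $8.60 = $3,534.85
Apr 15, 384 sold [FIFO — oldest first]: 184 @ $8.60 + 183 @ $13.45 + 17 @ $13.35 = $4,270.70
Apr 17, 309 sold [FIFO — oldest first]: 195 @ $13.35 + 114 @ $9.10 = $3,640.65
Apr 20, 7 sold [FIFO — oldest first]: 7 @ $9.10 = $63.70
Total COGS = $3,534.85 + $4,270.70 + $3,640.65 + $63.70 = $11,509.90
Ending inventory: 100 @ $9.10 = $910.00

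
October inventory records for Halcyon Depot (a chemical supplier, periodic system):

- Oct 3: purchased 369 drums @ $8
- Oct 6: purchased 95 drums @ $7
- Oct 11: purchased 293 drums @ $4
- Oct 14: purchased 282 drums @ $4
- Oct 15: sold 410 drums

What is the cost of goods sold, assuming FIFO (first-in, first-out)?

COGS = $3,239

Oct 15, 410 sold [FIFO — oldest first]: 369 @ $8 + 41 @ $7 = $3,239
Ending inventory: 54 @ $7 + 293 @ $4 + 282 @ $4 = $2,678
Check: goods available $5,917 = COGS $3,239 + ending $2,678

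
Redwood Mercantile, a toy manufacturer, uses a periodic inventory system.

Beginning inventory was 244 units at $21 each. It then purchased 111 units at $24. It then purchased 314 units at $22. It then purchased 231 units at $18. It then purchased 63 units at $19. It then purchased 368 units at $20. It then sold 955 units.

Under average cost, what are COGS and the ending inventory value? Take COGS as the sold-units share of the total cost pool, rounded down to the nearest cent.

Sale 1, sell 955: 955/1331 × $27,411.00 → $19,667.54
Ending inventory (cost pool remaining) = $7,743.46

COGS = $19,667.54; ending inventory = $7,743.46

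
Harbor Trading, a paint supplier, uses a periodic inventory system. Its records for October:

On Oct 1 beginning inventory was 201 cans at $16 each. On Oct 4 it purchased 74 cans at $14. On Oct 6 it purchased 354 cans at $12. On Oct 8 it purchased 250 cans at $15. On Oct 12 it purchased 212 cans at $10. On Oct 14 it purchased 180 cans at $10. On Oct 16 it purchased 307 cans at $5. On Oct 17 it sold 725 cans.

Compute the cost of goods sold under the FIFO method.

Oct 17, 725 sold [FIFO — oldest first]: 201 @ $16 + 74 @ $14 + 354 @ $12 + 96 @ $15 = $9,940
Ending inventory: 154 @ $15 + 212 @ $10 + 180 @ $10 + 307 @ $5 = $7,765
Check: goods available $17,705 = COGS $9,940 + ending $7,765

COGS = $9,940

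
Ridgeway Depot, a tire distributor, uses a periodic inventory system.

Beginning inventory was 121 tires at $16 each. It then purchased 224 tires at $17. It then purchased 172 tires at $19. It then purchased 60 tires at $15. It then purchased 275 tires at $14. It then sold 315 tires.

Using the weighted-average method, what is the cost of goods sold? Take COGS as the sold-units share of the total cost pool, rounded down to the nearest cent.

Sale 1, sell 315: 315/852 × $13,762.00 → $5,088.06
Ending inventory (cost pool remaining) = $8,673.94
Check: goods available $13,762.00 = COGS $5,088.06 + ending $8,673.94

COGS = $5,088.06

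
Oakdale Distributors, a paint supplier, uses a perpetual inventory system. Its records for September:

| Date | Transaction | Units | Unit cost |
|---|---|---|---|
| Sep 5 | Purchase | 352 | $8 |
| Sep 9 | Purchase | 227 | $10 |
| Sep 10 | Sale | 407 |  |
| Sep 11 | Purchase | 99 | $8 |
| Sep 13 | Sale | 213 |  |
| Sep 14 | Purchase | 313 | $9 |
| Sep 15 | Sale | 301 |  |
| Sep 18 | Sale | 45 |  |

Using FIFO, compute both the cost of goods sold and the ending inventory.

COGS = $8,470; ending inventory = $225

Sep 10, 407 sold [FIFO — oldest first]: 352 @ $8 + 55 @ $10 = $3,366
Sep 13, 213 sold [FIFO — oldest first]: 172 @ $10 + 41 @ $8 = $2,048
Sep 15, 301 sold [FIFO — oldest first]: 58 @ $8 + 243 @ $9 = $2,651
Sep 18, 45 sold [FIFO — oldest first]: 45 @ $9 = $405
Total COGS = $3,366 + $2,048 + $2,651 + $405 = $8,470
Ending inventory: 25 @ $9 = $225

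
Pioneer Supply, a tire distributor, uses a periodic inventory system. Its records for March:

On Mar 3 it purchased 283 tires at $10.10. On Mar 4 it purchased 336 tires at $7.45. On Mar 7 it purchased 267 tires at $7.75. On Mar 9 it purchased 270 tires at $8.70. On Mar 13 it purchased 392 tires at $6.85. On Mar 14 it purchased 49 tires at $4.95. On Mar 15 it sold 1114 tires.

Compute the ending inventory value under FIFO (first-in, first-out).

Ending inventory = $3,293.15

Mar 15, 1114 sold [FIFO — oldest first]: 283 @ $10.10 + 336 @ $7.45 + 267 @ $7.75 + 228 @ $8.70 = $9,414.35
Ending inventory: 42 @ $8.70 + 392 @ $6.85 + 49 @ $4.95 = $3,293.15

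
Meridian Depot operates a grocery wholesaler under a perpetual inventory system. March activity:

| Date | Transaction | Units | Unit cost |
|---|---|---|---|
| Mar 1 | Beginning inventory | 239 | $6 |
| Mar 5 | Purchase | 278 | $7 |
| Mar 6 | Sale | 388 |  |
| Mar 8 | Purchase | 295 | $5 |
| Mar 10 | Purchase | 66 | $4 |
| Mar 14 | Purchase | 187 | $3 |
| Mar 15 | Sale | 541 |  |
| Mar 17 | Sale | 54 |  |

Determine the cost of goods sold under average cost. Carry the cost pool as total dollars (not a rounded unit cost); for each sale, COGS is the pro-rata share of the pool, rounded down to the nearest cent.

COGS = $5,299.26

After Mar 1: 239 on hand, pool $1,434.00 (≈ $6.0000 each)
After Mar 5: 517 on hand, pool $3,380.00 (≈ $6.5377 each)
Mar 6, sell 388: 388/517 × $3,380.00 → $2,536.63
After Mar 8: 424 on hand, pool $2,318.37 (≈ $5.4679 each)
After Mar 10: 490 on hand, pool $2,582.37 (≈ $5.2701 each)
After Mar 14: 677 on hand, pool $3,143.37 (≈ $4.6431 each)
Mar 15, sell 541: 541/677 × $3,143.37 → $2,511.91
Mar 17, sell 54: 54/136 × $631.46 → $250.72
Total COGS = $2,536.63 + $2,511.91 + $250.72 = $5,299.26
Ending inventory (cost pool remaining) = $380.74
Check: goods available $5,680.00 = COGS $5,299.26 + ending $380.74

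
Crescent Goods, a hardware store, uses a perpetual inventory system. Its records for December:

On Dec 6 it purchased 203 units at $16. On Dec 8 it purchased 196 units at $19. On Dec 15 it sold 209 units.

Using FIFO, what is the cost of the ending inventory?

Dec 15, 209 sold [FIFO — oldest first]: 203 @ $16 + 6 @ $19 = $3,362
Ending inventory: 190 @ $19 = $3,610

Ending inventory = $3,610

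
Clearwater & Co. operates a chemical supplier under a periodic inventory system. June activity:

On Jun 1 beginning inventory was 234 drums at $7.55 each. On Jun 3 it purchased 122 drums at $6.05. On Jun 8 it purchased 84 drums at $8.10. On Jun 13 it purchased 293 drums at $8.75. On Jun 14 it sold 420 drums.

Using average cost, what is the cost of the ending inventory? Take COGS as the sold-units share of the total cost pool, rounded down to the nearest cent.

Jun 14, sell 420: 420/733 × $5,748.95 → $3,294.07
Ending inventory (cost pool remaining) = $2,454.88

Ending inventory = $2,454.88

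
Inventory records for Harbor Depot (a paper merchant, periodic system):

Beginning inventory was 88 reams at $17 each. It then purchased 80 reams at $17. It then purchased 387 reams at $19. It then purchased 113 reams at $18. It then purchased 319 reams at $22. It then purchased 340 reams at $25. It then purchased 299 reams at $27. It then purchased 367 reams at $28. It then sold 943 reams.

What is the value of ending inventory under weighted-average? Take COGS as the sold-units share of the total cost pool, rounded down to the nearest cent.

Ending inventory = $24,292.78

Sale 1, sell 943: 943/1993 × $46,110.00 → $21,817.22
Ending inventory (cost pool remaining) = $24,292.78
Check: goods available $46,110.00 = COGS $21,817.22 + ending $24,292.78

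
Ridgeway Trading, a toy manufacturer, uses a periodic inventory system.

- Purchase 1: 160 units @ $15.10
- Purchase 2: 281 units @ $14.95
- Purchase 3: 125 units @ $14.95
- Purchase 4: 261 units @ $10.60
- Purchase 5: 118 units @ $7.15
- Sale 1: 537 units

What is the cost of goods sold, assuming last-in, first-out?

Sale 1 (537) [LIFO — newest first]: 118 @ $7.15 + 261 @ $10.60 + 125 @ $14.95 + 33 @ $14.95 = $5,972.40
Ending inventory: 160 @ $15.10 + 248 @ $14.95 = $6,123.60

COGS = $5,972.40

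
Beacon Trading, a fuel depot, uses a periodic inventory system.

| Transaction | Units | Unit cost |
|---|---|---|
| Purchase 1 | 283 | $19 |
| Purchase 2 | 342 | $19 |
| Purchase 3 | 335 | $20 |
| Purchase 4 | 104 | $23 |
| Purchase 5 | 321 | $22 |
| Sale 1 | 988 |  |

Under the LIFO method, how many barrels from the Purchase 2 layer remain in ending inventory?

Sale 1 (988) [LIFO — newest first]: 321 @ $22 + 104 @ $23 + 335 @ $20 + 228 @ $19 = $20,486
Ending inventory: 283 @ $19 + 114 @ $19 = $7,543

114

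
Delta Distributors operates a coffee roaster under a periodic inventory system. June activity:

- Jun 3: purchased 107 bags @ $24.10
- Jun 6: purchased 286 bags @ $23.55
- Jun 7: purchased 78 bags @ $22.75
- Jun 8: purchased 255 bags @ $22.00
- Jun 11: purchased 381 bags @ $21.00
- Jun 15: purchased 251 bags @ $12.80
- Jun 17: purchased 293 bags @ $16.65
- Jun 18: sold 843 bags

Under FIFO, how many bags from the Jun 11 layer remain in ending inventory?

264

Jun 18, 843 sold [FIFO — oldest first]: 107 @ $24.10 + 286 @ $23.55 + 78 @ $22.75 + 255 @ $22.00 + 117 @ $21.00 = $19,155.50
Ending inventory: 264 @ $21.00 + 251 @ $12.80 + 293 @ $16.65 = $13,635.25
Check: goods available $32,790.75 = COGS $19,155.50 + ending $13,635.25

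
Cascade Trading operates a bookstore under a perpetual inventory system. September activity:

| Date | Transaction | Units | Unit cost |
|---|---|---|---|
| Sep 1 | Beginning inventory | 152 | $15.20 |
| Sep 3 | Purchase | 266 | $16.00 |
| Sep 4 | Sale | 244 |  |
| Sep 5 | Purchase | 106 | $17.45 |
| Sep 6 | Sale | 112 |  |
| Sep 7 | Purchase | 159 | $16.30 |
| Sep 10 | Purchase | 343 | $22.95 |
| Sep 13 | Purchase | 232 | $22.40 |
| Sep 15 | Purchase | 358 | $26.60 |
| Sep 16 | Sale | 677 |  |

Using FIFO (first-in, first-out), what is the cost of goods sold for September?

Sep 4, 244 sold [FIFO — oldest first]: 152 @ $15.20 + 92 @ $16.00 = $3,782.40
Sep 6, 112 sold [FIFO — oldest first]: 112 @ $16.00 = $1,792.00
Sep 16, 677 sold [FIFO — oldest first]: 62 @ $16.00 + 106 @ $17.45 + 159 @ $16.30 + 343 @ $22.95 + 7 @ $22.40 = $13,462.05
Total COGS = $3,782.40 + $1,792.00 + $13,462.05 = $19,036.45
Ending inventory: 225 @ $22.40 + 358 @ $26.60 = $14,562.80

COGS = $19,036.45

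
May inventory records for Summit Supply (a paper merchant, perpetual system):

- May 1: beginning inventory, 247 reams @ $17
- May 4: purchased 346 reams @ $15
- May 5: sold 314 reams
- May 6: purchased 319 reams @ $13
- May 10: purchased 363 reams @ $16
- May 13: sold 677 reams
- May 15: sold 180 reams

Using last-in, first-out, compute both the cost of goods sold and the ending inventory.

COGS = $17,576; ending inventory = $1,768

May 5, 314 sold [LIFO — newest first]: 314 @ $15 = $4,710
May 13, 677 sold [LIFO — newest first]: 363 @ $16 + 314 @ $13 = $9,890
May 15, 180 sold [LIFO — newest first]: 5 @ $13 + 32 @ $15 + 143 @ $17 = $2,976
Total COGS = $4,710 + $9,890 + $2,976 = $17,576
Ending inventory: 104 @ $17 = $1,768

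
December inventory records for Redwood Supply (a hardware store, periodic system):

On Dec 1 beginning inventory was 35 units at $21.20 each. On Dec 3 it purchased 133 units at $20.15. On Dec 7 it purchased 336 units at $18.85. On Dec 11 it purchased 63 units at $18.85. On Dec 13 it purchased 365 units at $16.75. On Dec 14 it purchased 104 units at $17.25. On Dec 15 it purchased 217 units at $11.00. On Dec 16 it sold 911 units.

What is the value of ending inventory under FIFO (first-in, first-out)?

Ending inventory = $4,532.75

Dec 16, 911 sold [FIFO — oldest first]: 35 @ $21.20 + 133 @ $20.15 + 336 @ $18.85 + 63 @ $18.85 + 344 @ $16.75 = $16,705.10
Ending inventory: 21 @ $16.75 + 104 @ $17.25 + 217 @ $11.00 = $4,532.75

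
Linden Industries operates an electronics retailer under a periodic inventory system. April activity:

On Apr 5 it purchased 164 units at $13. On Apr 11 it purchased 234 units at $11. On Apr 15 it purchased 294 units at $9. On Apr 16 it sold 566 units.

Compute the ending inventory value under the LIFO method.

Apr 16, 566 sold [LIFO — newest first]: 294 @ $9 + 234 @ $11 + 38 @ $13 = $5,714
Ending inventory: 126 @ $13 = $1,638

Ending inventory = $1,638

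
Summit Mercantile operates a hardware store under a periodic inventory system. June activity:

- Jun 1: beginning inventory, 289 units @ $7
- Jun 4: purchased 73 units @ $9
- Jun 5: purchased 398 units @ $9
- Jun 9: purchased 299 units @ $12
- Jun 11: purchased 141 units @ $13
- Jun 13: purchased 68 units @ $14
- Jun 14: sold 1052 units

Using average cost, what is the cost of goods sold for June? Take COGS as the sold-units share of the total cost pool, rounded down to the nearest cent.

Jun 14, sell 1052: 1052/1268 × $12,635.00 → $10,482.66
Ending inventory (cost pool remaining) = $2,152.34

COGS = $10,482.66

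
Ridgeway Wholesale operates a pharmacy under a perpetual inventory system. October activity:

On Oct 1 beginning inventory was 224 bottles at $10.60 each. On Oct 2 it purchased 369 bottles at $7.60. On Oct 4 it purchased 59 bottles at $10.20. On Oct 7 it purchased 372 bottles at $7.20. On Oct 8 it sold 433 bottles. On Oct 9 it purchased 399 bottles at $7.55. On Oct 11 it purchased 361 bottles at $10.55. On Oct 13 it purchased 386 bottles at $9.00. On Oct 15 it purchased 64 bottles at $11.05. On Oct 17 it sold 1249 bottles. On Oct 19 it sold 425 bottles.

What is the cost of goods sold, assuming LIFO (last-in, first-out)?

Oct 8, 433 sold [LIFO — newest first]: 372 @ $7.20 + 59 @ $10.20 + 2 @ $7.60 = $3,295.40
Oct 17, 1249 sold [LIFO — newest first]: 64 @ $11.05 + 386 @ $9.00 + 361 @ $10.55 + 399 @ $7.55 + 39 @ $7.60 = $11,298.60
Oct 19, 425 sold [LIFO — newest first]: 328 @ $7.60 + 97 @ $10.60 = $3,521.00
Total COGS = $3,295.40 + $11,298.60 + $3,521.00 = $18,115.00
Ending inventory: 127 @ $10.60 = $1,346.20

COGS = $18,115.00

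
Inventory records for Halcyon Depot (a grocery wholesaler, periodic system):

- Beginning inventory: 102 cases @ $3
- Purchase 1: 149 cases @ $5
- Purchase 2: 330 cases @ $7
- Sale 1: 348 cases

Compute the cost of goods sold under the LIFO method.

Sale 1 (348) [LIFO — newest first]: 330 @ $7 + 18 @ $5 = $2,400
Ending inventory: 102 @ $3 + 131 @ $5 = $961
Check: goods available $3,361 = COGS $2,400 + ending $961

COGS = $2,400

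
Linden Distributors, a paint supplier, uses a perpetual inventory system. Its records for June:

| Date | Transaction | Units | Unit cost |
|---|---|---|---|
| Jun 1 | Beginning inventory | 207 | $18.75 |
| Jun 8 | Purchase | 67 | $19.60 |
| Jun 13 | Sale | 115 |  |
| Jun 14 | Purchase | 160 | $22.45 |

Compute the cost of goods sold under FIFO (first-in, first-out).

COGS = $2,156.25

Jun 13, 115 sold [FIFO — oldest first]: 115 @ $18.75 = $2,156.25
Ending inventory: 92 @ $18.75 + 67 @ $19.60 + 160 @ $22.45 = $6,630.20
Check: goods available $8,786.45 = COGS $2,156.25 + ending $6,630.20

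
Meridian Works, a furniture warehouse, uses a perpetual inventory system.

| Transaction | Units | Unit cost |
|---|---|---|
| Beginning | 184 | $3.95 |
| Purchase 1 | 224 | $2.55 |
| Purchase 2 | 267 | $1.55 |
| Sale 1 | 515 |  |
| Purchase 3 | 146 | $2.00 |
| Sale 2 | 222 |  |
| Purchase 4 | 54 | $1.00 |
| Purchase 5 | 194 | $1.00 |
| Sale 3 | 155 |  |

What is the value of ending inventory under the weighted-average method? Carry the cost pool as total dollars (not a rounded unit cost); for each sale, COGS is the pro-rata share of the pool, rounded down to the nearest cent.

Ending inventory = $234.34

After Beginning: 184 on hand, pool $726.80 (≈ $3.9500 each)
After Purchase 1: 408 on hand, pool $1,298.00 (≈ $3.1814 each)
After Purchase 2: 675 on hand, pool $1,711.85 (≈ $2.5361 each)
Sale 1, sell 515: 515/675 × $1,711.85 → $1,306.07
After Purchase 3: 306 on hand, pool $697.78 (≈ $2.2803 each)
Sale 2, sell 222: 222/306 × $697.78 → $506.23
After Purchase 4: 138 on hand, pool $245.55 (≈ $1.7793 each)
After Purchase 5: 332 on hand, pool $439.55 (≈ $1.3239 each)
Sale 3, sell 155: 155/332 × $439.55 → $205.21
Total COGS = $1,306.07 + $506.23 + $205.21 = $2,017.51
Ending inventory (cost pool remaining) = $234.34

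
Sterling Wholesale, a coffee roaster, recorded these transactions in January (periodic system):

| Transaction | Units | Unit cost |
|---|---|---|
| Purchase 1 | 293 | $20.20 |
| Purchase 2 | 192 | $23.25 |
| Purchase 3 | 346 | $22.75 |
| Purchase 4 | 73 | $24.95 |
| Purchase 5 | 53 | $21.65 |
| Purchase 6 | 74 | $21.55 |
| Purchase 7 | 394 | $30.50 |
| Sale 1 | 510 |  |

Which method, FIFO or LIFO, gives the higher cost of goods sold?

LIFO

FIFO COGS: 293 @ $20.20 + 192 @ $23.25 + 25 @ $22.75 = $10,951.35
LIFO COGS: 394 @ $30.50 + 74 @ $21.55 + 42 @ $21.65 = $14,521.00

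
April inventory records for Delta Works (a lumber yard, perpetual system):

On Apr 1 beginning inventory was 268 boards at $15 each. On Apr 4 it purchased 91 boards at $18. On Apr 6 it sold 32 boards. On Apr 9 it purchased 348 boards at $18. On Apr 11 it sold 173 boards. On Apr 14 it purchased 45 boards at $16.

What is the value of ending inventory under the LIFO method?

Ending inventory = $8,952

Apr 6, 32 sold [LIFO — newest first]: 32 @ $18 = $576
Apr 11, 173 sold [LIFO — newest first]: 173 @ $18 = $3,114
Total COGS = $576 + $3,114 = $3,690
Ending inventory: 268 @ $15 + 59 @ $18 + 175 @ $18 + 45 @ $16 = $8,952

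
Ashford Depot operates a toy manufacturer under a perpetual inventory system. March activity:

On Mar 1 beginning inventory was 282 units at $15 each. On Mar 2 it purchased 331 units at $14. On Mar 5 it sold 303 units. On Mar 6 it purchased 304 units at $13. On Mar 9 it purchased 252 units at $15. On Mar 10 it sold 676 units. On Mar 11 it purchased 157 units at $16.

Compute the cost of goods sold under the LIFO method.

Mar 5, 303 sold [LIFO — newest first]: 303 @ $14 = $4,242
Mar 10, 676 sold [LIFO — newest first]: 252 @ $15 + 304 @ $13 + 28 @ $14 + 92 @ $15 = $9,504
Total COGS = $4,242 + $9,504 = $13,746
Ending inventory: 190 @ $15 + 157 @ $16 = $5,362

COGS = $13,746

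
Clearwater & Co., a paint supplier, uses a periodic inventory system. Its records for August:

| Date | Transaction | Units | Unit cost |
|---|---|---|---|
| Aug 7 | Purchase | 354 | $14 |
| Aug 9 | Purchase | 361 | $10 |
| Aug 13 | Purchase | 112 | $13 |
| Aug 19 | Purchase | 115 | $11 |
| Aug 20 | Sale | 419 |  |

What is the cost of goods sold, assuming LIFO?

COGS = $4,641

Aug 20, 419 sold [LIFO — newest first]: 115 @ $11 + 112 @ $13 + 192 @ $10 = $4,641
Ending inventory: 354 @ $14 + 169 @ $10 = $6,646
Check: goods available $11,287 = COGS $4,641 + ending $6,646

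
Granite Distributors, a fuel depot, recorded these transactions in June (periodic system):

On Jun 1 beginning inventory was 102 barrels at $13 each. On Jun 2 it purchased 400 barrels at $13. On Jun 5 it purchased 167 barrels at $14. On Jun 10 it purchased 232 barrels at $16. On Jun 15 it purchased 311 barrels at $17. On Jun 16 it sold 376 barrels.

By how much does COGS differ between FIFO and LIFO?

FIFO COGS: 102 @ $13 + 274 @ $13 = $4,888
LIFO COGS: 311 @ $17 + 65 @ $16 = $6,327
Difference = |$4,888 − $6,327| = $1,439

$1,439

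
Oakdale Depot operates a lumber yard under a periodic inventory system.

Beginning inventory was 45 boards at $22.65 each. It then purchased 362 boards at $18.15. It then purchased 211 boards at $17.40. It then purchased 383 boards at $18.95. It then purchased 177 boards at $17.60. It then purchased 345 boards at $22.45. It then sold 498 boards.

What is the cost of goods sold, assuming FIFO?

Sale 1 (498) [FIFO — oldest first]: 45 @ $22.65 + 362 @ $18.15 + 91 @ $17.40 = $9,172.95
Ending inventory: 120 @ $17.40 + 383 @ $18.95 + 177 @ $17.60 + 345 @ $22.45 = $20,206.30
Check: goods available $29,379.25 = COGS $9,172.95 + ending $20,206.30

COGS = $9,172.95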